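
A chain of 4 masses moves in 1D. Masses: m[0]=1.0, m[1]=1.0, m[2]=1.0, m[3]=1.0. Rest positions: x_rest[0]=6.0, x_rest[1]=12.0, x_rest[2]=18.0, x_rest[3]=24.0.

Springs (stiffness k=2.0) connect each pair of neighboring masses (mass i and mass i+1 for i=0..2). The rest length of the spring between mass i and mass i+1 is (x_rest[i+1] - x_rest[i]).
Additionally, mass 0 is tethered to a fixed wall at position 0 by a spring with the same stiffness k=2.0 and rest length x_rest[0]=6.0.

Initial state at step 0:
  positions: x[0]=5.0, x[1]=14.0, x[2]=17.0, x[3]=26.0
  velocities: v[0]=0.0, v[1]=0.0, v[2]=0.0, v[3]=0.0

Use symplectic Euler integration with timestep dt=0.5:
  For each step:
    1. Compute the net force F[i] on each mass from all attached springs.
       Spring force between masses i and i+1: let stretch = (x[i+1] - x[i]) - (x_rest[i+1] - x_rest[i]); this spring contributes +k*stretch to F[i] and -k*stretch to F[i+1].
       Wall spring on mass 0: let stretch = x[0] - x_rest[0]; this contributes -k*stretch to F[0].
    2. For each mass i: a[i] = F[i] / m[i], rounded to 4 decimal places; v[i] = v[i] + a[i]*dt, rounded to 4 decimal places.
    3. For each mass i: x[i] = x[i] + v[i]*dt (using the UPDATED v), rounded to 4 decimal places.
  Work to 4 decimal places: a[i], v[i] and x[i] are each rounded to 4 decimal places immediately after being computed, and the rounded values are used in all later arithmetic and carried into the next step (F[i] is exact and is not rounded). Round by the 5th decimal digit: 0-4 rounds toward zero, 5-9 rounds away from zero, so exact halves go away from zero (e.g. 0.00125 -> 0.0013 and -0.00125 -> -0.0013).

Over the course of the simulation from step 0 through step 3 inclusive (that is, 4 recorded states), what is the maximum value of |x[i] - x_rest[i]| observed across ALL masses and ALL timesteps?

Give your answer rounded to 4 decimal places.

Step 0: x=[5.0000 14.0000 17.0000 26.0000] v=[0.0000 0.0000 0.0000 0.0000]
Step 1: x=[7.0000 11.0000 20.0000 24.5000] v=[4.0000 -6.0000 6.0000 -3.0000]
Step 2: x=[7.5000 10.5000 20.7500 23.7500] v=[1.0000 -1.0000 1.5000 -1.5000]
Step 3: x=[5.7500 13.6250 17.8750 24.5000] v=[-3.5000 6.2500 -5.7500 1.5000]
Max displacement = 2.7500

Answer: 2.7500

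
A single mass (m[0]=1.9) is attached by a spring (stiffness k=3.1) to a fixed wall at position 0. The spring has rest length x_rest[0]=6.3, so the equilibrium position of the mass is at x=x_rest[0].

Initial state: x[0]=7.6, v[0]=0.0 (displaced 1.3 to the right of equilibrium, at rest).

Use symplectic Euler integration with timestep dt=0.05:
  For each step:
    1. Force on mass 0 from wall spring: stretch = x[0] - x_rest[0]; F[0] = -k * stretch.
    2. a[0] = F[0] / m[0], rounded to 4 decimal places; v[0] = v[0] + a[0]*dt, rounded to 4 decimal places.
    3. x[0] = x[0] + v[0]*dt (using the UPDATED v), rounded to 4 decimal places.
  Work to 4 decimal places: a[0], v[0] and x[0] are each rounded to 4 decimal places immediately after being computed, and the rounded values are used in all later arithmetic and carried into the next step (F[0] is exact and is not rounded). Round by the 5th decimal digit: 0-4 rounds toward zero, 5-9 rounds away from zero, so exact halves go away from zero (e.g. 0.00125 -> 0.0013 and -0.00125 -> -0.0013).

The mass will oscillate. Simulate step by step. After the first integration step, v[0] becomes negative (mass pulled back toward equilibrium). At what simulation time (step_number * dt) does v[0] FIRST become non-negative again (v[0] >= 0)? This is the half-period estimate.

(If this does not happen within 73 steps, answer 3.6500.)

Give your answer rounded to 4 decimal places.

Step 0: x=[7.6000] v=[0.0000]
Step 1: x=[7.5947] v=[-0.1061]
Step 2: x=[7.5841] v=[-0.2117]
Step 3: x=[7.5683] v=[-0.3165]
Step 4: x=[7.5473] v=[-0.4200]
Step 5: x=[7.5212] v=[-0.5218]
Step 6: x=[7.4901] v=[-0.6214]
Step 7: x=[7.4542] v=[-0.7185]
Step 8: x=[7.4136] v=[-0.8127]
Step 9: x=[7.3684] v=[-0.9035]
Step 10: x=[7.3189] v=[-0.9907]
Step 11: x=[7.2652] v=[-1.0738]
Step 12: x=[7.2076] v=[-1.1525]
Step 13: x=[7.1463] v=[-1.2265]
Step 14: x=[7.0815] v=[-1.2955]
Step 15: x=[7.0135] v=[-1.3593]
Step 16: x=[6.9426] v=[-1.4175]
Step 17: x=[6.8691] v=[-1.4699]
Step 18: x=[6.7933] v=[-1.5163]
Step 19: x=[6.7155] v=[-1.5565]
Step 20: x=[6.6360] v=[-1.5904]
Step 21: x=[6.5551] v=[-1.6178]
Step 22: x=[6.4732] v=[-1.6386]
Step 23: x=[6.3906] v=[-1.6527]
Step 24: x=[6.3076] v=[-1.6601]
Step 25: x=[6.2246] v=[-1.6607]
Step 26: x=[6.1419] v=[-1.6546]
Step 27: x=[6.0598] v=[-1.6417]
Step 28: x=[5.9787] v=[-1.6221]
Step 29: x=[5.8989] v=[-1.5959]
Step 30: x=[5.8207] v=[-1.5632]
Step 31: x=[5.7445] v=[-1.5241]
Step 32: x=[5.6706] v=[-1.4788]
Step 33: x=[5.5992] v=[-1.4275]
Step 34: x=[5.5307] v=[-1.3703]
Step 35: x=[5.4653] v=[-1.3075]
Step 36: x=[5.4033] v=[-1.2394]
Step 37: x=[5.3450] v=[-1.1663]
Step 38: x=[5.2906] v=[-1.0884]
Step 39: x=[5.2403] v=[-1.0061]
Step 40: x=[5.1943] v=[-0.9197]
Step 41: x=[5.1528] v=[-0.8295]
Step 42: x=[5.1160] v=[-0.7359]
Step 43: x=[5.0840] v=[-0.6393]
Step 44: x=[5.0570] v=[-0.5401]
Step 45: x=[5.0351] v=[-0.4387]
Step 46: x=[5.0183] v=[-0.3355]
Step 47: x=[5.0068] v=[-0.2309]
Step 48: x=[5.0005] v=[-0.1254]
Step 49: x=[4.9995] v=[-0.0194]
Step 50: x=[5.0038] v=[0.0867]
First v>=0 after going negative at step 50, time=2.5000

Answer: 2.5000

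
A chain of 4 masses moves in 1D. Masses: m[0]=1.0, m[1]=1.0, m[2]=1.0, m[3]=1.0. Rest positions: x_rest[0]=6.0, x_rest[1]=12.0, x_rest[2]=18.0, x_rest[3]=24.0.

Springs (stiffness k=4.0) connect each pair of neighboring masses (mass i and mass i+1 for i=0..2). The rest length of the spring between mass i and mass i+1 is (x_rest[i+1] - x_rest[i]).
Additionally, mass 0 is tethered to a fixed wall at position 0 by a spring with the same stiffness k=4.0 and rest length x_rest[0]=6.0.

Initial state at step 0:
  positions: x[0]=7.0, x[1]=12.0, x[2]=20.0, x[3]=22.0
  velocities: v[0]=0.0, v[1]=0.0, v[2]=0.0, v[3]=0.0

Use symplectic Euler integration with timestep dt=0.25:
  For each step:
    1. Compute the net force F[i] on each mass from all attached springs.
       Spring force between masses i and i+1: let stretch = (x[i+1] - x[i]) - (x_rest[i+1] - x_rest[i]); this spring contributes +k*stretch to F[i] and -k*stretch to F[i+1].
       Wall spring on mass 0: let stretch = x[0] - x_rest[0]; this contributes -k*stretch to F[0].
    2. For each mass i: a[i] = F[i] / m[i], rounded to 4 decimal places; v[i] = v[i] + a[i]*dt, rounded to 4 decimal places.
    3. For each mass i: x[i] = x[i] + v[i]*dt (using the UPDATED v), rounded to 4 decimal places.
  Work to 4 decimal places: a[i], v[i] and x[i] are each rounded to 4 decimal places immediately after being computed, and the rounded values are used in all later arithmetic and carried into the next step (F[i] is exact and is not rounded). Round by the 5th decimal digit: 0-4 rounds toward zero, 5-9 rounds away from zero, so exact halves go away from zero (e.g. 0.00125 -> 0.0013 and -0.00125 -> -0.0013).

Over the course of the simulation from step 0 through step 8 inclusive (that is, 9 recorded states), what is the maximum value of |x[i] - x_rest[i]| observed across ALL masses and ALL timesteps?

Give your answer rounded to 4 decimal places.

Step 0: x=[7.0000 12.0000 20.0000 22.0000] v=[0.0000 0.0000 0.0000 0.0000]
Step 1: x=[6.5000 12.7500 18.5000 23.0000] v=[-2.0000 3.0000 -6.0000 4.0000]
Step 2: x=[5.9375 13.3750 16.6875 24.3750] v=[-2.2500 2.5000 -7.2500 5.5000]
Step 3: x=[5.7500 12.9688 15.9688 25.3281] v=[-0.7500 -1.6250 -2.8750 3.8125]
Step 4: x=[5.9297 11.5079 16.8399 25.4414] v=[0.7188 -5.8438 3.4843 0.4532]
Step 5: x=[6.0215 9.9854 18.5284 24.9043] v=[0.3673 -6.0900 6.7538 -2.1483]
Step 6: x=[5.5989 9.6077 19.6751 24.2733] v=[-1.6903 -1.5109 4.5867 -2.5242]
Step 7: x=[4.7788 10.7446 19.4545 23.9927] v=[-3.2804 4.5477 -0.8825 -1.1224]
Step 8: x=[4.2555 12.5676 18.1910 24.0776] v=[-2.0934 7.2918 -5.0542 0.3394]
Max displacement = 2.3923

Answer: 2.3923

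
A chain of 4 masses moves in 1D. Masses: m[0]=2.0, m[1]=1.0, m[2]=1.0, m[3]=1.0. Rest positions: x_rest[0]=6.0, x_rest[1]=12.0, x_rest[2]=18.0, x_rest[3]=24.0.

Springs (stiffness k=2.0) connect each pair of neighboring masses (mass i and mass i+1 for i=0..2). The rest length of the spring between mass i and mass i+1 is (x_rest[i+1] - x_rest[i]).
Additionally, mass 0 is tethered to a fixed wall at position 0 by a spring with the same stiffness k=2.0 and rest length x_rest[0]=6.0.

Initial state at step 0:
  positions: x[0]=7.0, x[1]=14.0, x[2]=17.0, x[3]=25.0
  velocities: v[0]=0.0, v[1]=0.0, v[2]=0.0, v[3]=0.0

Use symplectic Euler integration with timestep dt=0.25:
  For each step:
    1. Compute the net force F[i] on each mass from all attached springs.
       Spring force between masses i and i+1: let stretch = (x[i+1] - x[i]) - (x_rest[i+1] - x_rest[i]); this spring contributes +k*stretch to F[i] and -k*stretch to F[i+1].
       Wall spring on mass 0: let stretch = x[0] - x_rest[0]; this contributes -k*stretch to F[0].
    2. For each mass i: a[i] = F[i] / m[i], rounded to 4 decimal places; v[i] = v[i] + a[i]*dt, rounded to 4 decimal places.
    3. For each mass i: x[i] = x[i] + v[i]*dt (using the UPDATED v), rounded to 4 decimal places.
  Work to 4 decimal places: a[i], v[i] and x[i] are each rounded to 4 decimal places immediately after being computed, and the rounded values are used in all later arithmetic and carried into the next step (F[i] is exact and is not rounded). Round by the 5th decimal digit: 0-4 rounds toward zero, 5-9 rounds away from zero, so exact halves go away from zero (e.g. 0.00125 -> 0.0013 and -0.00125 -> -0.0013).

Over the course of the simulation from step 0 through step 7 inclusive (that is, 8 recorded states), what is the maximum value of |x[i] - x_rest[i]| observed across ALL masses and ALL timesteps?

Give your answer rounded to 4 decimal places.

Step 0: x=[7.0000 14.0000 17.0000 25.0000] v=[0.0000 0.0000 0.0000 0.0000]
Step 1: x=[7.0000 13.5000 17.6250 24.7500] v=[0.0000 -2.0000 2.5000 -1.0000]
Step 2: x=[6.9688 12.7031 18.6250 24.3594] v=[-0.1250 -3.1875 4.0000 -1.5625]
Step 3: x=[6.8604 11.9297 19.6016 24.0020] v=[-0.4336 -3.0937 3.9063 -1.4297]
Step 4: x=[6.6401 11.4816 20.1693 23.8445] v=[-0.8814 -1.7924 2.2706 -0.6299]
Step 5: x=[6.3073 11.5143 20.1104 23.9776] v=[-1.3311 0.1307 -0.2357 0.5325]
Step 6: x=[5.9058 11.9706 19.4604 24.3773] v=[-1.6062 1.8253 -2.6002 1.5989]
Step 7: x=[5.5142 12.6051 18.4887 24.9124] v=[-1.5665 2.5378 -3.8867 2.1405]
Max displacement = 2.1693

Answer: 2.1693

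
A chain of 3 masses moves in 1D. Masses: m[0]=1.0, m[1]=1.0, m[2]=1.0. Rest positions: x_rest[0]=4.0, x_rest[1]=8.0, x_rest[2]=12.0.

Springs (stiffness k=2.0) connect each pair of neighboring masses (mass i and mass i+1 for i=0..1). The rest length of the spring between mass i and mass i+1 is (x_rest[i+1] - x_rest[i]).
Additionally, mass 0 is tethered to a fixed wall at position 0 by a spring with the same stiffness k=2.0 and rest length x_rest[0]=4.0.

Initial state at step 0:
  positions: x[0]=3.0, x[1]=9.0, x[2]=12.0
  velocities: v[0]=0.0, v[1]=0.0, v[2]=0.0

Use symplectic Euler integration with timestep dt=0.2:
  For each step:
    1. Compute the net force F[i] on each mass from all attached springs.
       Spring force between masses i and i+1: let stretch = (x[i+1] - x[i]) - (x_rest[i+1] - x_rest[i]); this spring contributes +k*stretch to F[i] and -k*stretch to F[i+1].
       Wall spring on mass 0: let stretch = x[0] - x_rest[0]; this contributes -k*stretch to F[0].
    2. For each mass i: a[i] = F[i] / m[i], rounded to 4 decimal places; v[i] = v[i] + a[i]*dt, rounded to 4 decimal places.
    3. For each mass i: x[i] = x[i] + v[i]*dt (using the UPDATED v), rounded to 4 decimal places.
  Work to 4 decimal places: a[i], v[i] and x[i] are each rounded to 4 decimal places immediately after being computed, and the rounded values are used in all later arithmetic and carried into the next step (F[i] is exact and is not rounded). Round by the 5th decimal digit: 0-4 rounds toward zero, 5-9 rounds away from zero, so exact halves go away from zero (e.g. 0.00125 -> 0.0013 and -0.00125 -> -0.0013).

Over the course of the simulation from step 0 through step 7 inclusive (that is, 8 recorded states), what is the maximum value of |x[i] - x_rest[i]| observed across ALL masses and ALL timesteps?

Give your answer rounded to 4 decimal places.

Answer: 1.0582

Derivation:
Step 0: x=[3.0000 9.0000 12.0000] v=[0.0000 0.0000 0.0000]
Step 1: x=[3.2400 8.7600 12.0800] v=[1.2000 -1.2000 0.4000]
Step 2: x=[3.6624 8.3440 12.2144] v=[2.1120 -2.0800 0.6720]
Step 3: x=[4.1663 7.8631 12.3592] v=[2.5197 -2.4045 0.7238]
Step 4: x=[4.6327 7.4461 12.4643] v=[2.3319 -2.0848 0.5254]
Step 5: x=[4.9535 7.2055 12.4879] v=[1.6042 -1.2029 0.1181]
Step 6: x=[5.0582 7.2074 12.4089] v=[0.5236 0.0093 -0.3949]
Step 7: x=[4.9302 7.4534 12.2338] v=[-0.6400 1.2302 -0.8755]
Max displacement = 1.0582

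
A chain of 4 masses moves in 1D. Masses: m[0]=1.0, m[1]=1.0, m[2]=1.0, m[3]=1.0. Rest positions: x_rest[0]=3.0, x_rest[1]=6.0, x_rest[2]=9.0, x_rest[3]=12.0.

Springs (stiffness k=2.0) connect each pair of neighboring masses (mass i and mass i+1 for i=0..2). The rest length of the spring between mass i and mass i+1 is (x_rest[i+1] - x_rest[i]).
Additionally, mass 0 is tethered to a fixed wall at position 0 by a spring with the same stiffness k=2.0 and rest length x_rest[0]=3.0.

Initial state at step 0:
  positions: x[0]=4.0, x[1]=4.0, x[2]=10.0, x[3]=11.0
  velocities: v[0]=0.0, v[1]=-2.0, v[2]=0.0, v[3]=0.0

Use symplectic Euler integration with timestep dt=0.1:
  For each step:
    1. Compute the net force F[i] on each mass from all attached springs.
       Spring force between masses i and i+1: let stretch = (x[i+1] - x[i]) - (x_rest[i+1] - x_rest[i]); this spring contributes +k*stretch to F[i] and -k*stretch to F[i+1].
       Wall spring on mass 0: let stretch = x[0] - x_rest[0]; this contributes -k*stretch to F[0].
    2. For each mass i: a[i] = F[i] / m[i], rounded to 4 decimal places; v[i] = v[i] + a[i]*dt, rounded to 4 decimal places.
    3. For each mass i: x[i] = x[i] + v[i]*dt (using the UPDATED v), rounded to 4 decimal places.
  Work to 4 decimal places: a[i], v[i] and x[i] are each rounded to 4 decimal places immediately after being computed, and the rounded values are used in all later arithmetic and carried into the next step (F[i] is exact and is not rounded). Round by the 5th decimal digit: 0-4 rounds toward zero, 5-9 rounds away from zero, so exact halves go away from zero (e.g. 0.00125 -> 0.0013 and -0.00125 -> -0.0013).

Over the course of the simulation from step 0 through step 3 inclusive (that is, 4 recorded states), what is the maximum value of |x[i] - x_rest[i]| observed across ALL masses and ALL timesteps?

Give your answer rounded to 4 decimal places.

Answer: 2.0800

Derivation:
Step 0: x=[4.0000 4.0000 10.0000 11.0000] v=[0.0000 -2.0000 0.0000 0.0000]
Step 1: x=[3.9200 3.9200 9.9000 11.0400] v=[-0.8000 -0.8000 -1.0000 0.4000]
Step 2: x=[3.7616 3.9596 9.7032 11.1172] v=[-1.5840 0.3960 -1.9680 0.7720]
Step 3: x=[3.5319 4.1101 9.4198 11.2261] v=[-2.2967 1.5051 -2.8339 1.0892]
Max displacement = 2.0800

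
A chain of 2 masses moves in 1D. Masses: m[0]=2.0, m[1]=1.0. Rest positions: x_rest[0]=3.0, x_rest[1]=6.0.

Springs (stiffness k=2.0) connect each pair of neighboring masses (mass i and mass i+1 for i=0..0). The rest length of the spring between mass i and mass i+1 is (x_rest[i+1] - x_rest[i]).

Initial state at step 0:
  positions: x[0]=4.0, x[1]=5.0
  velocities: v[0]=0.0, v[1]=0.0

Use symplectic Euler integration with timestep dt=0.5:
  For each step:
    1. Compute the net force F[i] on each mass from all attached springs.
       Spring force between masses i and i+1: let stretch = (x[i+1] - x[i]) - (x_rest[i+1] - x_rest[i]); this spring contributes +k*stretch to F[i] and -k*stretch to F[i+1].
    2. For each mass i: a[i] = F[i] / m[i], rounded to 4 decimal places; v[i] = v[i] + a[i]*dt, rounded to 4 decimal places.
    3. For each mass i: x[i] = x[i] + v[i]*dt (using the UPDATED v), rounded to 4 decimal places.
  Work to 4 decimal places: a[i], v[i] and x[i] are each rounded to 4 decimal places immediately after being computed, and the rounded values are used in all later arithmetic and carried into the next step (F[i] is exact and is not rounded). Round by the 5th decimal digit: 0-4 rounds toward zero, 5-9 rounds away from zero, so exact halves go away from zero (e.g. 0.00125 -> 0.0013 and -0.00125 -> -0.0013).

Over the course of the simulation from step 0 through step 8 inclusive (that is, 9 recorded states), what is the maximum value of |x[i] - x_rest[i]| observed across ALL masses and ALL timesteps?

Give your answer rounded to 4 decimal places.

Step 0: x=[4.0000 5.0000] v=[0.0000 0.0000]
Step 1: x=[3.5000 6.0000] v=[-1.0000 2.0000]
Step 2: x=[2.8750 7.2500] v=[-1.2500 2.5000]
Step 3: x=[2.5938 7.8125] v=[-0.5625 1.1250]
Step 4: x=[2.8673 7.2657] v=[0.5469 -1.0937]
Step 5: x=[3.4904 6.0197] v=[1.2461 -2.4921]
Step 6: x=[3.9958 5.0090] v=[1.0108 -2.0214]
Step 7: x=[4.0045 4.9917] v=[0.0174 -0.0346]
Step 8: x=[3.5100 5.9808] v=[-0.9890 1.9782]
Max displacement = 1.8125

Answer: 1.8125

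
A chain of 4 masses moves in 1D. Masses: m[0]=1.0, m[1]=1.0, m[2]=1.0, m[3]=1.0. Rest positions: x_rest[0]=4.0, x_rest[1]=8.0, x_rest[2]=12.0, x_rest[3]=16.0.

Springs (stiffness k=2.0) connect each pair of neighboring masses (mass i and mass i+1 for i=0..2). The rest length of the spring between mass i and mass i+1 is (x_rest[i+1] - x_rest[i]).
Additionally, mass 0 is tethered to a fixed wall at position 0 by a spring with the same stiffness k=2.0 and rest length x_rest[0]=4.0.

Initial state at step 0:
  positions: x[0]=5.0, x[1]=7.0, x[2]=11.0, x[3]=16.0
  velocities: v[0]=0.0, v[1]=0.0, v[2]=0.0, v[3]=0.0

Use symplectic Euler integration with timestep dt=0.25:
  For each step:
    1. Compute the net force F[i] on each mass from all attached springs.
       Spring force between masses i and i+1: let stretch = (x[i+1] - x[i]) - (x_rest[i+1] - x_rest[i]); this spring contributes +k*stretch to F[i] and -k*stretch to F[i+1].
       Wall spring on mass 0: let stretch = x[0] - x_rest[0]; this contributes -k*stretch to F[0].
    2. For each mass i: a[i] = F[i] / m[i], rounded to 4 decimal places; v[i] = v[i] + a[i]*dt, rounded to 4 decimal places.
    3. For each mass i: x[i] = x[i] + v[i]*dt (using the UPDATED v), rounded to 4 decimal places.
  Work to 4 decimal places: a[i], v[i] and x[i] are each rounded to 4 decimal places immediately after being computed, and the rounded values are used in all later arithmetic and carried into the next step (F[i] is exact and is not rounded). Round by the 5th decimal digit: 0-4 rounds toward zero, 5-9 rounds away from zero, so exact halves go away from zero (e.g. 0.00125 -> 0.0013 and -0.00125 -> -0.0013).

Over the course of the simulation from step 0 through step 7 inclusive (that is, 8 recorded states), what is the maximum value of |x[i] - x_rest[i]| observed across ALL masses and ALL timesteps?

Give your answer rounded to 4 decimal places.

Answer: 1.3204

Derivation:
Step 0: x=[5.0000 7.0000 11.0000 16.0000] v=[0.0000 0.0000 0.0000 0.0000]
Step 1: x=[4.6250 7.2500 11.1250 15.8750] v=[-1.5000 1.0000 0.5000 -0.5000]
Step 2: x=[4.0000 7.6563 11.3594 15.6563] v=[-2.5000 1.6250 0.9375 -0.8750]
Step 3: x=[3.3320 8.0684 11.6680 15.4004] v=[-2.6719 1.6484 1.2344 -1.0235]
Step 4: x=[2.8396 8.3384 11.9932 15.1780] v=[-1.9697 1.0800 1.3008 -0.8897]
Step 5: x=[2.6796 8.3779 12.2597 15.0575] v=[-0.6401 0.1580 1.0658 -0.4821]
Step 6: x=[2.8969 8.1903 12.3907 15.0873] v=[0.8693 -0.7503 0.5238 0.1190]
Step 7: x=[3.4138 7.8661 12.3337 15.2800] v=[2.0676 -1.2968 -0.2281 0.7707]
Max displacement = 1.3204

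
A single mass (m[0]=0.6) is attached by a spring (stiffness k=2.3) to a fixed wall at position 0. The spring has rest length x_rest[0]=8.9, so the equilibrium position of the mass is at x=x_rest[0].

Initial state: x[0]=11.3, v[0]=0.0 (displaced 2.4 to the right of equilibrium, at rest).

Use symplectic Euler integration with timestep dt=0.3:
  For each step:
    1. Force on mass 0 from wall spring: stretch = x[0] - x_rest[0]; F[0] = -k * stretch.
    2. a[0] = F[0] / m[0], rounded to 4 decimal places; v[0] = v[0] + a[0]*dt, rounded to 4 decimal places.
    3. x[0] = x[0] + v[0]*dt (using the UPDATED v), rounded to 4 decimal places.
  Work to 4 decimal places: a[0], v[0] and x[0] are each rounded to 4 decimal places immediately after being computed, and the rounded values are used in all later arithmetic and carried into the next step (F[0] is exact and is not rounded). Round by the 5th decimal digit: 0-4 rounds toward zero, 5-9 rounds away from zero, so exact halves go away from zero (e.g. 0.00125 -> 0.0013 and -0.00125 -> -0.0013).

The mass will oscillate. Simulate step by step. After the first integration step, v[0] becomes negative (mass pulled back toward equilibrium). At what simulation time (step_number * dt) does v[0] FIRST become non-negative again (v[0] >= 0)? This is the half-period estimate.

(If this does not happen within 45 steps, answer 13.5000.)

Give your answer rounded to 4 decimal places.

Answer: 1.8000

Derivation:
Step 0: x=[11.3000] v=[0.0000]
Step 1: x=[10.4720] v=[-2.7600]
Step 2: x=[9.1017] v=[-4.5678]
Step 3: x=[7.6618] v=[-4.7998]
Step 4: x=[6.6490] v=[-3.3759]
Step 5: x=[6.4128] v=[-0.7873]
Step 6: x=[7.0347] v=[2.0730]
First v>=0 after going negative at step 6, time=1.8000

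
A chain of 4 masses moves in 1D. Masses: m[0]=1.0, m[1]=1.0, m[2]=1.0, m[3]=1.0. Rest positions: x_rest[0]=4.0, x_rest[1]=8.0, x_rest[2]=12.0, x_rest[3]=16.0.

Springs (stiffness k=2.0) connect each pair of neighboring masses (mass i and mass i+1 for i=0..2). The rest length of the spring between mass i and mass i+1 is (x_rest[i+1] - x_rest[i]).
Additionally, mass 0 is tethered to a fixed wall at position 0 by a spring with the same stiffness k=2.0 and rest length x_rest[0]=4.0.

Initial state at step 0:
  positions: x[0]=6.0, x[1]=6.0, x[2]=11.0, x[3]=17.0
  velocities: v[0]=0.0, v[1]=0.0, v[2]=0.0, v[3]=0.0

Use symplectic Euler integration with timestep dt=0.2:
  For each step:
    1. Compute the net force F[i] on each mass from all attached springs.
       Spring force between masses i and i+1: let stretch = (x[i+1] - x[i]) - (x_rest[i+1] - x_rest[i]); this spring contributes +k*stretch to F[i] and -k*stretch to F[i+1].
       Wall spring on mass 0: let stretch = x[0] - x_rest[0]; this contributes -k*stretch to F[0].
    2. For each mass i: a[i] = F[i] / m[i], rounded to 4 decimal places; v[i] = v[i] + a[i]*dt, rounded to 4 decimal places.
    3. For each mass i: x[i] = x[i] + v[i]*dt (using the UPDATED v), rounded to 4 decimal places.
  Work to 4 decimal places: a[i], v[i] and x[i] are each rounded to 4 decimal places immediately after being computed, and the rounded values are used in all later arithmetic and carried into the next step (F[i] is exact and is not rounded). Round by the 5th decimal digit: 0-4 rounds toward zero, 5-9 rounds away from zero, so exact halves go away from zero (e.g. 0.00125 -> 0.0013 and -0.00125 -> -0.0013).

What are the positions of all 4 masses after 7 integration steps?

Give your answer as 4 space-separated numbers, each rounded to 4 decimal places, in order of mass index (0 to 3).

Step 0: x=[6.0000 6.0000 11.0000 17.0000] v=[0.0000 0.0000 0.0000 0.0000]
Step 1: x=[5.5200 6.4000 11.0800 16.8400] v=[-2.4000 2.0000 0.4000 -0.8000]
Step 2: x=[4.6688 7.1040 11.2464 16.5392] v=[-4.2560 3.5200 0.8320 -1.5040]
Step 3: x=[3.6389 7.9446 11.5048 16.1350] v=[-5.1494 4.2029 1.2922 -2.0211]
Step 4: x=[2.6624 8.7255 11.8488 15.6804] v=[-4.8827 3.9047 1.7202 -2.2732]
Step 5: x=[1.9579 9.2713 12.2495 15.2392] v=[-3.5224 2.7288 2.0035 -2.2058]
Step 6: x=[1.6819 9.4702 12.6511 14.8789] v=[-1.3802 0.9947 2.0081 -1.8017]
Step 7: x=[1.8944 9.3005 12.9765 14.6603] v=[1.0624 -0.8483 1.6269 -1.0928]

Answer: 1.8944 9.3005 12.9765 14.6603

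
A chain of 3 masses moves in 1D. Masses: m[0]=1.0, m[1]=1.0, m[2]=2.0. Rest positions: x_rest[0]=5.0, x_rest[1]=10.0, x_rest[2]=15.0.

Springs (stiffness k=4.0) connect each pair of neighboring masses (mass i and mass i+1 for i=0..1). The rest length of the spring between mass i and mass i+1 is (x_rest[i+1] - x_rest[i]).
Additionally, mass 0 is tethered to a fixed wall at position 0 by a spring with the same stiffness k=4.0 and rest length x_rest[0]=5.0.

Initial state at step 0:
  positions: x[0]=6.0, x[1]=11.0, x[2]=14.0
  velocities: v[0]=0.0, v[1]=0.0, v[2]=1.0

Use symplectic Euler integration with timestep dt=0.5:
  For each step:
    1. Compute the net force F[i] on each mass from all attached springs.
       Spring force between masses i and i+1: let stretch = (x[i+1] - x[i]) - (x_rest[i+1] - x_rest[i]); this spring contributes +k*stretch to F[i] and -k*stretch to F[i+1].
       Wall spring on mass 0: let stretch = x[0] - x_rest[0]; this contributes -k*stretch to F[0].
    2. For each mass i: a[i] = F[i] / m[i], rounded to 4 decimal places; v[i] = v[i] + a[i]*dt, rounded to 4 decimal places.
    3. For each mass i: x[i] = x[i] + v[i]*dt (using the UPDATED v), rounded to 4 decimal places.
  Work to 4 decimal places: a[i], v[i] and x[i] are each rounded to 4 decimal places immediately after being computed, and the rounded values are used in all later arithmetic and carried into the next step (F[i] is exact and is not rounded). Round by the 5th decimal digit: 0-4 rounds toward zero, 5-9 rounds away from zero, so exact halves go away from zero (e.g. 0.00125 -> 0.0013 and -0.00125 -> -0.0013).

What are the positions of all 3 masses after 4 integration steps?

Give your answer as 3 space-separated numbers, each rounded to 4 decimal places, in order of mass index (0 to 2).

Answer: 7.2500 11.1250 15.5625

Derivation:
Step 0: x=[6.0000 11.0000 14.0000] v=[0.0000 0.0000 1.0000]
Step 1: x=[5.0000 9.0000 15.5000] v=[-2.0000 -4.0000 3.0000]
Step 2: x=[3.0000 9.5000 16.2500] v=[-4.0000 1.0000 1.5000]
Step 3: x=[4.5000 10.2500 16.1250] v=[3.0000 1.5000 -0.2500]
Step 4: x=[7.2500 11.1250 15.5625] v=[5.5000 1.7500 -1.1250]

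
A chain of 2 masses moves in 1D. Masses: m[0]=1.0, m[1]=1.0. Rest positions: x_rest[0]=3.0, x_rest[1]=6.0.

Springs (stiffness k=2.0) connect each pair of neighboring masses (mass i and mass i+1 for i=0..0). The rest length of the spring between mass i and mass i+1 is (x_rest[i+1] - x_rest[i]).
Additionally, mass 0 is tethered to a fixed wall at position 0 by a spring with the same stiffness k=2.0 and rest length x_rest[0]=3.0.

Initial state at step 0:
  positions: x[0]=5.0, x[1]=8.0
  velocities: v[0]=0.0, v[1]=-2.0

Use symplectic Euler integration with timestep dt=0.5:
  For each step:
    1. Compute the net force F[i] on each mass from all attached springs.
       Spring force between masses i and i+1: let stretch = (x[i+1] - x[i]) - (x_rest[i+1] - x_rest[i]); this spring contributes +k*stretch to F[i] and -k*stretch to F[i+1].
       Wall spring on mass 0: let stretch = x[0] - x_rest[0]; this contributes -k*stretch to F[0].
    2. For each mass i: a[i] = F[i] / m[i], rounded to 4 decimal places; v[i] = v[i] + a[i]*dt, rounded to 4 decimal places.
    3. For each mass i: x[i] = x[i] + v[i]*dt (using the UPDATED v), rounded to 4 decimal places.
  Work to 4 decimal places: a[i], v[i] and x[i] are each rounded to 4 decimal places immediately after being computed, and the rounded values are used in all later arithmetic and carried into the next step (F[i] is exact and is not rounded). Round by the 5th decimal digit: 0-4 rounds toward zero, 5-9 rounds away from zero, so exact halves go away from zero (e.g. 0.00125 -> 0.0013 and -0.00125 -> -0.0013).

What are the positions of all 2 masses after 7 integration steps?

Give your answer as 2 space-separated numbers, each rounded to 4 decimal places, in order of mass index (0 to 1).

Answer: 1.2032 3.7032

Derivation:
Step 0: x=[5.0000 8.0000] v=[0.0000 -2.0000]
Step 1: x=[4.0000 7.0000] v=[-2.0000 -2.0000]
Step 2: x=[2.5000 6.0000] v=[-3.0000 -2.0000]
Step 3: x=[1.5000 4.7500] v=[-2.0000 -2.5000]
Step 4: x=[1.3750 3.3750] v=[-0.2500 -2.7500]
Step 5: x=[1.5625 2.5000] v=[0.3750 -1.7500]
Step 6: x=[1.4375 2.6563] v=[-0.2500 0.3125]
Step 7: x=[1.2032 3.7032] v=[-0.4687 2.0937]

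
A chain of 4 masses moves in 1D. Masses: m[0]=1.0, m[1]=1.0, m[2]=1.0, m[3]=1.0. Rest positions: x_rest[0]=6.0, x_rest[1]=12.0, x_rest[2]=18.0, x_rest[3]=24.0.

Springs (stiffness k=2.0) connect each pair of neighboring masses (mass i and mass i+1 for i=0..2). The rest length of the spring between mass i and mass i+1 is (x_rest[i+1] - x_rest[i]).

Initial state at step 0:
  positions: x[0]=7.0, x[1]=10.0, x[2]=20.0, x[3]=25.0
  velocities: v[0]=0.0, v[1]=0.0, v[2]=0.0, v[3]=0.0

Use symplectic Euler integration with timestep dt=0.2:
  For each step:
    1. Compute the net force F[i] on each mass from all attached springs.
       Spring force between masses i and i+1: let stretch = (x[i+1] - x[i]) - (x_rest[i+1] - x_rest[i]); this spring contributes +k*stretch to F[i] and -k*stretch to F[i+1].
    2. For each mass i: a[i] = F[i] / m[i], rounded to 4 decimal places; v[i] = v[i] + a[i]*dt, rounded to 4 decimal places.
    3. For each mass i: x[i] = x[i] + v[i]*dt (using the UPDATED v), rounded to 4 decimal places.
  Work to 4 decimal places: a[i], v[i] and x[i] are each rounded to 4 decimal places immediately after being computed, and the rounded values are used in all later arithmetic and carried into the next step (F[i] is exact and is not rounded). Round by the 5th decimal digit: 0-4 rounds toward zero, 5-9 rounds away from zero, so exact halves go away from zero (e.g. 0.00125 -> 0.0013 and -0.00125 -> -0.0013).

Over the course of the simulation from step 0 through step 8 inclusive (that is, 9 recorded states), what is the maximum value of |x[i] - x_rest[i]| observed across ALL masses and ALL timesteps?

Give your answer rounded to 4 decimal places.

Step 0: x=[7.0000 10.0000 20.0000 25.0000] v=[0.0000 0.0000 0.0000 0.0000]
Step 1: x=[6.7600 10.5600 19.6000 25.0800] v=[-1.2000 2.8000 -2.0000 0.4000]
Step 2: x=[6.3440 11.5392 18.9152 25.2016] v=[-2.0800 4.8960 -3.4240 0.6080]
Step 3: x=[5.8636 12.6929 18.1432 25.3003] v=[-2.4019 5.7683 -3.8598 0.4934]
Step 4: x=[5.4496 13.7362 17.5078 25.3064] v=[-2.0702 5.2167 -3.1771 0.0306]
Step 5: x=[5.2185 14.4183 17.1945 25.1686] v=[-1.1556 3.4107 -1.5663 -0.6888]
Step 6: x=[5.2434 14.5866 17.2971 24.8729] v=[0.1243 0.8413 0.5129 -1.4784]
Step 7: x=[5.5357 14.2242 17.7889 24.4512] v=[1.4616 -1.8118 2.4590 -2.1087]
Step 8: x=[6.0431 13.4519 18.5285 23.9765] v=[2.5370 -3.8613 3.6980 -2.3736]
Max displacement = 2.5866

Answer: 2.5866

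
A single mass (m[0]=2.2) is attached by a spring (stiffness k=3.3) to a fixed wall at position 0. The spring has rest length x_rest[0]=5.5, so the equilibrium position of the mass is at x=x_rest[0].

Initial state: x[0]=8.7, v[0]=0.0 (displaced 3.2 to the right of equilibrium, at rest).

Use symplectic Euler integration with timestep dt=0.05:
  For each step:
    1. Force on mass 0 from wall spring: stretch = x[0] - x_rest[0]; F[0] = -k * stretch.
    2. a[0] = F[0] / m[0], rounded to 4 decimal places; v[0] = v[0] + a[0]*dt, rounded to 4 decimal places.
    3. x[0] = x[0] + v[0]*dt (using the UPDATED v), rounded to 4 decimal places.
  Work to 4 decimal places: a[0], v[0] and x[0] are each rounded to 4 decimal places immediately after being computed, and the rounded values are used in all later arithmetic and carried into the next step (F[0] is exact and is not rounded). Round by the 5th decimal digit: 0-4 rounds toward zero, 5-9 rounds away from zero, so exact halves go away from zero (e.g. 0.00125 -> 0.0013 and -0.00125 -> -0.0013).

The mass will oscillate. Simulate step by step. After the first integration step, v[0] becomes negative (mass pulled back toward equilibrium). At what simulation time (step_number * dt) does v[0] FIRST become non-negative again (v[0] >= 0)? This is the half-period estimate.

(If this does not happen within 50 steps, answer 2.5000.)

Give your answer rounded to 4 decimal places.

Step 0: x=[8.7000] v=[0.0000]
Step 1: x=[8.6880] v=[-0.2400]
Step 2: x=[8.6640] v=[-0.4791]
Step 3: x=[8.6282] v=[-0.7164]
Step 4: x=[8.5807] v=[-0.9510]
Step 5: x=[8.5216] v=[-1.1821]
Step 6: x=[8.4512] v=[-1.4087]
Step 7: x=[8.3697] v=[-1.6300]
Step 8: x=[8.2774] v=[-1.8452]
Step 9: x=[8.1747] v=[-2.0535]
Step 10: x=[8.0620] v=[-2.2541]
Step 11: x=[7.9397] v=[-2.4463]
Step 12: x=[7.8082] v=[-2.6293]
Step 13: x=[7.6681] v=[-2.8024]
Step 14: x=[7.5199] v=[-2.9650]
Step 15: x=[7.3641] v=[-3.1165]
Step 16: x=[7.2013] v=[-3.2563]
Step 17: x=[7.0321] v=[-3.3839]
Step 18: x=[6.8572] v=[-3.4988]
Step 19: x=[6.6772] v=[-3.6006]
Step 20: x=[6.4928] v=[-3.6889]
Step 21: x=[6.3046] v=[-3.7634]
Step 22: x=[6.1134] v=[-3.8237]
Step 23: x=[5.9199] v=[-3.8697]
Step 24: x=[5.7248] v=[-3.9012]
Step 25: x=[5.5289] v=[-3.9181]
Step 26: x=[5.3329] v=[-3.9203]
Step 27: x=[5.1375] v=[-3.9078]
Step 28: x=[4.9435] v=[-3.8806]
Step 29: x=[4.7516] v=[-3.8389]
Step 30: x=[4.5625] v=[-3.7828]
Step 31: x=[4.3769] v=[-3.7125]
Step 32: x=[4.1955] v=[-3.6283]
Step 33: x=[4.0190] v=[-3.5305]
Step 34: x=[3.8480] v=[-3.4194]
Step 35: x=[3.6832] v=[-3.2955]
Step 36: x=[3.5252] v=[-3.1592]
Step 37: x=[3.3746] v=[-3.0111]
Step 38: x=[3.2320] v=[-2.8517]
Step 39: x=[3.0979] v=[-2.6816]
Step 40: x=[2.9728] v=[-2.5014]
Step 41: x=[2.8572] v=[-2.3119]
Step 42: x=[2.7515] v=[-2.1137]
Step 43: x=[2.6561] v=[-1.9076]
Step 44: x=[2.5714] v=[-1.6943]
Step 45: x=[2.4977] v=[-1.4747]
Step 46: x=[2.4352] v=[-1.2495]
Step 47: x=[2.3842] v=[-1.0196]
Step 48: x=[2.3449] v=[-0.7859]
Step 49: x=[2.3174] v=[-0.5493]
Step 50: x=[2.3019] v=[-0.3106]
v[0] did not become non-negative within 50 steps; using fallback time=2.5000

Answer: 2.5000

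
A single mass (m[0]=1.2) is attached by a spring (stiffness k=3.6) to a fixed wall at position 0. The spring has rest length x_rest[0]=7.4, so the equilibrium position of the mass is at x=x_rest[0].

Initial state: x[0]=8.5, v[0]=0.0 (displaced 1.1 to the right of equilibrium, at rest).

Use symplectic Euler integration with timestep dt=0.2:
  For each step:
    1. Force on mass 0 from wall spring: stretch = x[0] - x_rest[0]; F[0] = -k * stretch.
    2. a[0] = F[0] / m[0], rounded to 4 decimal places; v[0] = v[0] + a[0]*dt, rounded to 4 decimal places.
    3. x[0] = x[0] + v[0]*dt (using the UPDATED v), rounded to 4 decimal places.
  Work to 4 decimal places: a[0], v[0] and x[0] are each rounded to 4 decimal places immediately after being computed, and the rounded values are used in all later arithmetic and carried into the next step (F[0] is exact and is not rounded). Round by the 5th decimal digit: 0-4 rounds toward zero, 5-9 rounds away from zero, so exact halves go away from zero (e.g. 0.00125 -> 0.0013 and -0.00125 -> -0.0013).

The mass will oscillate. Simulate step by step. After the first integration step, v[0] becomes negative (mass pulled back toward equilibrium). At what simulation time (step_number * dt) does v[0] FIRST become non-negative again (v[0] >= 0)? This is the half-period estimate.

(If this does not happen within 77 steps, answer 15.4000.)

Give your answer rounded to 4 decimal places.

Step 0: x=[8.5000] v=[0.0000]
Step 1: x=[8.3680] v=[-0.6600]
Step 2: x=[8.1198] v=[-1.2408]
Step 3: x=[7.7853] v=[-1.6727]
Step 4: x=[7.4045] v=[-1.9039]
Step 5: x=[7.0232] v=[-1.9066]
Step 6: x=[6.6871] v=[-1.6805]
Step 7: x=[6.4365] v=[-1.2528]
Step 8: x=[6.3016] v=[-0.6747]
Step 9: x=[6.2985] v=[-0.0157]
Step 10: x=[6.4275] v=[0.6452]
First v>=0 after going negative at step 10, time=2.0000

Answer: 2.0000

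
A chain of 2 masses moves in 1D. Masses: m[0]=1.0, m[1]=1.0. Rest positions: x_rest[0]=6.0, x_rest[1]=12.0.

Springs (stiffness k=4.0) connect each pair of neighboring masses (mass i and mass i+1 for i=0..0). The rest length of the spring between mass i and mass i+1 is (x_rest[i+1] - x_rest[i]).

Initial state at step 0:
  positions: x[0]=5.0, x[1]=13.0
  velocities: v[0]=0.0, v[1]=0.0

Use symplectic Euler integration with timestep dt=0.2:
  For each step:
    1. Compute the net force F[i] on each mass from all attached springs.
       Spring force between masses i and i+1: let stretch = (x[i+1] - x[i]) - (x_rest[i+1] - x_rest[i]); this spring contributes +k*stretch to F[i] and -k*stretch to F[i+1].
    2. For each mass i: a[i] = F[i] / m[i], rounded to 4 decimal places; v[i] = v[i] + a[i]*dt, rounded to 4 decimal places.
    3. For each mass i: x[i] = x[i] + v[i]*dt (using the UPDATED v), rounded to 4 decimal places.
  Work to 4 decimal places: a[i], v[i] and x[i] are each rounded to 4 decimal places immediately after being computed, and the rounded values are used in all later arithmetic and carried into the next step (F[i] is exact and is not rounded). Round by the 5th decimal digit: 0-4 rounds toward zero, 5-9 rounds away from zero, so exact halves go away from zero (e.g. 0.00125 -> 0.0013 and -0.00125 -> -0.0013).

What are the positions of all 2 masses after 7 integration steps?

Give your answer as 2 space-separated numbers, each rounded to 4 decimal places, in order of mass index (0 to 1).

Step 0: x=[5.0000 13.0000] v=[0.0000 0.0000]
Step 1: x=[5.3200 12.6800] v=[1.6000 -1.6000]
Step 2: x=[5.8576 12.1424] v=[2.6880 -2.6880]
Step 3: x=[6.4408 11.5592] v=[2.9158 -2.9158]
Step 4: x=[6.8829 11.1171] v=[2.2105 -2.2105]
Step 5: x=[7.0425 10.9575] v=[0.7979 -0.7979]
Step 6: x=[6.8685 11.1315] v=[-0.8701 0.8701]
Step 7: x=[6.4166 11.5834] v=[-2.2597 2.2597]

Answer: 6.4166 11.5834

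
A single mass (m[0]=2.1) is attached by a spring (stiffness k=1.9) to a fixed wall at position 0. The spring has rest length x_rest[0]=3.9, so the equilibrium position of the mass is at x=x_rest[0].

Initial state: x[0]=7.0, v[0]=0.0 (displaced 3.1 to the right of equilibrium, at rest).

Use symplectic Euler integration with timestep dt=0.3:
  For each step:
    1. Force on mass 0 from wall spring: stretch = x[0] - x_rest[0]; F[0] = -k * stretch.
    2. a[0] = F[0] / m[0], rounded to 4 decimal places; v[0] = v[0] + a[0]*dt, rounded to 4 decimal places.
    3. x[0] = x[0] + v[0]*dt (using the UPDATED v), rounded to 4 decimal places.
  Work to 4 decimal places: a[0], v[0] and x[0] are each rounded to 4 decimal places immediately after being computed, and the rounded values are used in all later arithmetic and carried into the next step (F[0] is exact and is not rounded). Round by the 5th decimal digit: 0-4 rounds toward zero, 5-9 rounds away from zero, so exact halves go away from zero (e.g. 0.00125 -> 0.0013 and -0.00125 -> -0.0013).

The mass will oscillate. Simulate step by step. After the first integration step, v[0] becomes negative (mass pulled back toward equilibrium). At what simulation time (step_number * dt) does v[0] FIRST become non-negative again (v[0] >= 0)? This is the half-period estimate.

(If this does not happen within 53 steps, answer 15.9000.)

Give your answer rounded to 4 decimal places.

Answer: 3.3000

Derivation:
Step 0: x=[7.0000] v=[0.0000]
Step 1: x=[6.7476] v=[-0.8414]
Step 2: x=[6.2633] v=[-1.6143]
Step 3: x=[5.5866] v=[-2.2558]
Step 4: x=[4.7725] v=[-2.7136]
Step 5: x=[3.8874] v=[-2.9504]
Step 6: x=[3.0033] v=[-2.9470]
Step 7: x=[2.1922] v=[-2.7036]
Step 8: x=[1.5202] v=[-2.2400]
Step 9: x=[1.0420] v=[-1.5940]
Step 10: x=[0.7965] v=[-0.8183]
Step 11: x=[0.8037] v=[0.0241]
First v>=0 after going negative at step 11, time=3.3000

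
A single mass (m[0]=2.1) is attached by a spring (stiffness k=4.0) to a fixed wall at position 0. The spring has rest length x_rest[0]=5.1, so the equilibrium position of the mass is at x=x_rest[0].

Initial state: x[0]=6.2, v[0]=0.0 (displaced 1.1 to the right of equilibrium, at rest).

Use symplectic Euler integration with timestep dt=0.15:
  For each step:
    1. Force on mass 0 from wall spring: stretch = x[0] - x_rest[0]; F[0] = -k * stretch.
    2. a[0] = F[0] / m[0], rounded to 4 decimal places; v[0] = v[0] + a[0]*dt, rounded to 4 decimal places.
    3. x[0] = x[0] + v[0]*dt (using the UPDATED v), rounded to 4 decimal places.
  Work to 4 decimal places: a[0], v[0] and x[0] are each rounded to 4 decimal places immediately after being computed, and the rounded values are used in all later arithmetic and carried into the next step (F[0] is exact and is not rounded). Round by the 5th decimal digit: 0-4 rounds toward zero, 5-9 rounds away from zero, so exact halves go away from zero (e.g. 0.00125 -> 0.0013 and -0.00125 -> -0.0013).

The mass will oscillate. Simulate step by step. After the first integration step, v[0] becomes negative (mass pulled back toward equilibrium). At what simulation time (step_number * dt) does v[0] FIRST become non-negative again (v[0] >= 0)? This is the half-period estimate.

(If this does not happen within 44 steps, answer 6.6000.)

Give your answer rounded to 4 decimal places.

Step 0: x=[6.2000] v=[0.0000]
Step 1: x=[6.1529] v=[-0.3143]
Step 2: x=[6.0606] v=[-0.6151]
Step 3: x=[5.9272] v=[-0.8896]
Step 4: x=[5.7583] v=[-1.1259]
Step 5: x=[5.5612] v=[-1.3140]
Step 6: x=[5.3443] v=[-1.4458]
Step 7: x=[5.1170] v=[-1.5156]
Step 8: x=[4.8889] v=[-1.5205]
Step 9: x=[4.6699] v=[-1.4602]
Step 10: x=[4.4693] v=[-1.3373]
Step 11: x=[4.2957] v=[-1.1571]
Step 12: x=[4.1566] v=[-0.9273]
Step 13: x=[4.0579] v=[-0.6578]
Step 14: x=[4.0039] v=[-0.3601]
Step 15: x=[3.9969] v=[-0.0469]
Step 16: x=[4.0371] v=[0.2683]
First v>=0 after going negative at step 16, time=2.4000

Answer: 2.4000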